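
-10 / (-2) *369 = 1845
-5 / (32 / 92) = -115 / 8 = -14.38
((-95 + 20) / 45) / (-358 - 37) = 1 / 237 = 0.00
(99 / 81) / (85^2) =11 / 65025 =0.00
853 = 853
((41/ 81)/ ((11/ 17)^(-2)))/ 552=4961/ 12921768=0.00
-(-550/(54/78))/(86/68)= 243100/387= 628.17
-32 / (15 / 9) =-96 / 5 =-19.20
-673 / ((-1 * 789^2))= 673 / 622521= 0.00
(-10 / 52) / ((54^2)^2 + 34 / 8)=-10 / 442159133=-0.00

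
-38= -38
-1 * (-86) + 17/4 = 361/4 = 90.25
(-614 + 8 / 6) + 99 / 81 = -5503 / 9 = -611.44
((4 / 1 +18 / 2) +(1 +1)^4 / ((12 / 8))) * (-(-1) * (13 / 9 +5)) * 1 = 4118 / 27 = 152.52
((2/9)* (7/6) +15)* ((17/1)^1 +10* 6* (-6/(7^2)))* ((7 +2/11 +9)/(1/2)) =6306896/1323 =4767.12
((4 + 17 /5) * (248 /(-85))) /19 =-9176 /8075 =-1.14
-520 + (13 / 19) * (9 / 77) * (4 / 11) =-8367892 / 16093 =-519.97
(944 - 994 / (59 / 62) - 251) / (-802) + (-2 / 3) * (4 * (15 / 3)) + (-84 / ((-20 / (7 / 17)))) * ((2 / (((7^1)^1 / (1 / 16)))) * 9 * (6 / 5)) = -1515678491 / 120660900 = -12.56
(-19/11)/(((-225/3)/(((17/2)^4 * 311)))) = 37388.30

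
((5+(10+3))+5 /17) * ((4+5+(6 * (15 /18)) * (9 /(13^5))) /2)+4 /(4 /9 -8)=516289914 /6311981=81.80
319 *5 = 1595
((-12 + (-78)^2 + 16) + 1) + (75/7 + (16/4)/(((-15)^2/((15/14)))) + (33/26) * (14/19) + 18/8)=90445253/14820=6102.92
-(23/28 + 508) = -14247/28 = -508.82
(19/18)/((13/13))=19/18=1.06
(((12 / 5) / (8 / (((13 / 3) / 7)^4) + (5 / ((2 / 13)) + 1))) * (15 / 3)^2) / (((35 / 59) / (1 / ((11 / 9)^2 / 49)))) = 22930827192 / 608059243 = 37.71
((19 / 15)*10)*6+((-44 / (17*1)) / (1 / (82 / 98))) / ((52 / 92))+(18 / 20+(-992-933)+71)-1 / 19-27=-3719945561 / 2057510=-1807.98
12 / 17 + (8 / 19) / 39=9028 / 12597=0.72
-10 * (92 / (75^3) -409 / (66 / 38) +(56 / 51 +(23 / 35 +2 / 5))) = 257705084144 / 110446875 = 2333.29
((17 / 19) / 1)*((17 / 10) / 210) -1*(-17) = 678589 / 39900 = 17.01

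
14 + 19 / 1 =33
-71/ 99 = -0.72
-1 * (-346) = 346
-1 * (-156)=156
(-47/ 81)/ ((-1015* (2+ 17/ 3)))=47/ 630315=0.00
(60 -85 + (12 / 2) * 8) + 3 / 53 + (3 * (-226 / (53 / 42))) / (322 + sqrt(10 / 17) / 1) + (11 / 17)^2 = 14238 * sqrt(170) / 46709377 + 294368841771 / 13499009953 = 21.81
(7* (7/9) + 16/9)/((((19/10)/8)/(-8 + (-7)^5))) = -1534000/3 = -511333.33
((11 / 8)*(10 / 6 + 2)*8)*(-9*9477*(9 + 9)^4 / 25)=-361133291376 / 25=-14445331655.04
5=5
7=7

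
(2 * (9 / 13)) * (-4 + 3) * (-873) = 15714 / 13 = 1208.77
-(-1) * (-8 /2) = -4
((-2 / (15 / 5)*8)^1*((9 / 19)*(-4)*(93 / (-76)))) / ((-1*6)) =2.06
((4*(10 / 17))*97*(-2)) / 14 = -3880 / 119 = -32.61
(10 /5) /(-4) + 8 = 15 /2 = 7.50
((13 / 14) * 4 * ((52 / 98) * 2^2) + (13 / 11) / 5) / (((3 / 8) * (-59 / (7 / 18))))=-612716 / 4293135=-0.14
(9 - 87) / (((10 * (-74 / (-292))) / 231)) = -7109.81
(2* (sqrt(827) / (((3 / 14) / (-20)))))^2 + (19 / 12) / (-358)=28816355.55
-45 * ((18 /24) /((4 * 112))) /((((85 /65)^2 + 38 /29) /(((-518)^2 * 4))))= -6340448205 /236848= -26770.12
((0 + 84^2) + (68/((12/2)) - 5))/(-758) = -21187/2274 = -9.32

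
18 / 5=3.60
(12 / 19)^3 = 1728 / 6859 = 0.25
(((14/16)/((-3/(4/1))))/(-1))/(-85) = -7/510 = -0.01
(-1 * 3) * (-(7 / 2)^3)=1029 / 8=128.62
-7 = -7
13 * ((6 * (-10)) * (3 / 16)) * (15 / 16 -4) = 28665 / 64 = 447.89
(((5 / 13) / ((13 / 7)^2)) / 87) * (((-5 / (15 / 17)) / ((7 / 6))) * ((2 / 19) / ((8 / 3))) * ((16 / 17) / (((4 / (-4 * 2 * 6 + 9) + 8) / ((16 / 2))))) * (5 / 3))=-400 / 1024309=-0.00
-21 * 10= -210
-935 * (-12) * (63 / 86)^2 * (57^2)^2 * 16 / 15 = 125355129763248 / 1849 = 67796176183.48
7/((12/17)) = 119/12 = 9.92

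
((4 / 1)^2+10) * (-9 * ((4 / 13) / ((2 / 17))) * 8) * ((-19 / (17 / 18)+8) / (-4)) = -14832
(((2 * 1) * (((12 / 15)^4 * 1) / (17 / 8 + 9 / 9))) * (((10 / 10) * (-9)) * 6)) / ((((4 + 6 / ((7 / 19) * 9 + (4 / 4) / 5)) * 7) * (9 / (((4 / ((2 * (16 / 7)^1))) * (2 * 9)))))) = -9234432 / 14890625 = -0.62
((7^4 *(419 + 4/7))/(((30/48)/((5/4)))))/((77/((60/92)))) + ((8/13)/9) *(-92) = 45904402/2691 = 17058.49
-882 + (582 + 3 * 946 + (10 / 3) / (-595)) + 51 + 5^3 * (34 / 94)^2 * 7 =2131991014 / 788613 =2703.47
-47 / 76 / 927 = -47 / 70452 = -0.00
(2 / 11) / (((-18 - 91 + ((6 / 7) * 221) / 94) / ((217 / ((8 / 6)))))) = -214179 / 774356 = -0.28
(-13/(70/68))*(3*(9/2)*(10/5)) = -11934/35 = -340.97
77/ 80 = 0.96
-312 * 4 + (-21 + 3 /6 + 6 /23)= -58339 /46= -1268.24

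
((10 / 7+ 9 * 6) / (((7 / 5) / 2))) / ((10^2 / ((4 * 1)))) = 776 / 245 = 3.17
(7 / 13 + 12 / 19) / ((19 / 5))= 1445 / 4693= 0.31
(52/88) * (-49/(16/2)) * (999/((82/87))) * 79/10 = -4373722899/144320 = -30305.73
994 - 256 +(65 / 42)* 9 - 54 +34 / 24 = 58745 / 84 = 699.35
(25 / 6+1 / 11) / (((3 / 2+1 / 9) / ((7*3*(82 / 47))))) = 1451646 / 14993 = 96.82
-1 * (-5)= 5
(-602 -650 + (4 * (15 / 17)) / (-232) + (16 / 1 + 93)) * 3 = -3381039 / 986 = -3429.05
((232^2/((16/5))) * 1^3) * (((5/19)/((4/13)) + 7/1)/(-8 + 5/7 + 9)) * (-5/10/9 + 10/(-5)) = -216729905/1368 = -158428.29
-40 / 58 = -20 / 29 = -0.69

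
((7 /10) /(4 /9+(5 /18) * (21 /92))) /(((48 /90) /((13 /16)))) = 56511 /26912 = 2.10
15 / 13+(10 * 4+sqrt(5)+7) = sqrt(5)+626 / 13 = 50.39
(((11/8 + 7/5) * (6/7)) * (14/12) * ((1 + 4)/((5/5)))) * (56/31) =777/31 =25.06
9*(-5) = -45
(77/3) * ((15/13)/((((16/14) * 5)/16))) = 1078/13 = 82.92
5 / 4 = 1.25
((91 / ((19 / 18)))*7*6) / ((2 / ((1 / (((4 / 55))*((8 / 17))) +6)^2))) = 21844948671 / 9728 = 2245574.49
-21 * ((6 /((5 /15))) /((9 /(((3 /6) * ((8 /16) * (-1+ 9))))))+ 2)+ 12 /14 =-876 /7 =-125.14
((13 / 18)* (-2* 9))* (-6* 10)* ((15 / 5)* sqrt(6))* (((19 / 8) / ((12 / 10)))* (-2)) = -22688.40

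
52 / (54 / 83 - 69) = -4316 / 5673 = -0.76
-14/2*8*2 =-112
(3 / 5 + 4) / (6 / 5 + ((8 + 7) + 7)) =23 / 116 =0.20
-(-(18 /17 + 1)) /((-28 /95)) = -475 /68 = -6.99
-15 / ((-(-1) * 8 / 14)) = -105 / 4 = -26.25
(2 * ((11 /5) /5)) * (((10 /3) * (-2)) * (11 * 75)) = -4840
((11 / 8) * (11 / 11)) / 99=1 / 72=0.01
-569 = -569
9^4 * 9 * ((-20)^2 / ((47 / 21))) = 496011600 / 47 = 10553438.30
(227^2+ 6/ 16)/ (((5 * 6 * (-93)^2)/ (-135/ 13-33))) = -3875009/ 449748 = -8.62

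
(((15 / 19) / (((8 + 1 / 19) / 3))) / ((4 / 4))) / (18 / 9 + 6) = 5 / 136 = 0.04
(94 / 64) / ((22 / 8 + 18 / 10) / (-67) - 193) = -15745 / 2069688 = -0.01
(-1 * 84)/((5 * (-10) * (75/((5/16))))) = 7/1000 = 0.01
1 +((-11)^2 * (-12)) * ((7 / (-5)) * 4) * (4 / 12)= 13557 / 5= 2711.40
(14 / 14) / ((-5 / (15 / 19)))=-3 / 19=-0.16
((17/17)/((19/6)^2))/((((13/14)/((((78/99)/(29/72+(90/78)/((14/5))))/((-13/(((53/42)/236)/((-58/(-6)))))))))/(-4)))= 641088/36275200159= 0.00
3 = 3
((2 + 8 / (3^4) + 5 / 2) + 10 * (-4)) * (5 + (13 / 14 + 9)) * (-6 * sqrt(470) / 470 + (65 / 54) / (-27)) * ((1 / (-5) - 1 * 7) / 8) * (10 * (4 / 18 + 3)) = -6951967 * sqrt(470) / 35532 - 2259389275 / 3306744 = -4924.94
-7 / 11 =-0.64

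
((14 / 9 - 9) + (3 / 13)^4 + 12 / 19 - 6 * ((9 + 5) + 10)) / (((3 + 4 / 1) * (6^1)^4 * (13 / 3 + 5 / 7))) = -368272889 / 111822484176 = -0.00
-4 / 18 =-2 / 9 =-0.22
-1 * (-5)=5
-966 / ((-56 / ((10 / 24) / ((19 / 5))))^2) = -14375 / 3881472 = -0.00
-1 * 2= -2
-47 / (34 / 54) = -1269 / 17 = -74.65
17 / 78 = 0.22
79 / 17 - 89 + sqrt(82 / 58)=-1434 / 17 + sqrt(1189) / 29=-83.16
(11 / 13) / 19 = 11 / 247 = 0.04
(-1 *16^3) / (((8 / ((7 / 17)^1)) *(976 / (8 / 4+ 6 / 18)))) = -1568 / 3111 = -0.50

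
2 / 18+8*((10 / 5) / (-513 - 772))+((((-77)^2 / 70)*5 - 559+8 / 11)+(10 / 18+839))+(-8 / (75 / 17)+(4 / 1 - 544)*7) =-1304772949 / 424050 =-3076.93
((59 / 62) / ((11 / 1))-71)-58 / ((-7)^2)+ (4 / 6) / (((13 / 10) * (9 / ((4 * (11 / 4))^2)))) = -764807833 / 11729718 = -65.20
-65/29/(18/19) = -2.37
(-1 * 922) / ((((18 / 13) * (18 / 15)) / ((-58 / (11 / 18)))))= 52665.76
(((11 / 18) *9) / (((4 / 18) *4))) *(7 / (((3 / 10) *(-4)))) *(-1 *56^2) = 113190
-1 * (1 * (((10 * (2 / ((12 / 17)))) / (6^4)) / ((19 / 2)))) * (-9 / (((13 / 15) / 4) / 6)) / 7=425 / 5187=0.08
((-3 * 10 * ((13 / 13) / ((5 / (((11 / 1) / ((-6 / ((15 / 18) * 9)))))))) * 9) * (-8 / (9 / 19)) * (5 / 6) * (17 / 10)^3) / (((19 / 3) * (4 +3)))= -162129 / 140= -1158.06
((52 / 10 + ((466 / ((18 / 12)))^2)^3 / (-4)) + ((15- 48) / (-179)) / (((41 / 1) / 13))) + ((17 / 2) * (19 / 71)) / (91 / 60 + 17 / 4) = -73849375429367361201175472 / 328578295365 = -224754271572722.27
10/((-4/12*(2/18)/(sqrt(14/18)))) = -90*sqrt(7) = -238.12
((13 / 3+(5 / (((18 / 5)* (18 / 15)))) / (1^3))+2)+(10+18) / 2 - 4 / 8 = 2267 / 108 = 20.99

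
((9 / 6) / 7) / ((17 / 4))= 6 / 119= 0.05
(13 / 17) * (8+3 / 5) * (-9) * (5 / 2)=-5031 / 34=-147.97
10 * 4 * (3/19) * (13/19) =1560/361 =4.32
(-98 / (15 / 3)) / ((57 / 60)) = -392 / 19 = -20.63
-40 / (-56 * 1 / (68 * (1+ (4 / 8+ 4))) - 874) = 3740 / 81733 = 0.05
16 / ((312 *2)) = 1 / 39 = 0.03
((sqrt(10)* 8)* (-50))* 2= -800* sqrt(10)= -2529.82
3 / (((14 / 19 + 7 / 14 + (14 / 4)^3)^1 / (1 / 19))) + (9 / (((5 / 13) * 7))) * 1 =10471 / 3129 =3.35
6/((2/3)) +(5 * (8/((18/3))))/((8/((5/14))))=781/84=9.30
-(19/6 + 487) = -490.17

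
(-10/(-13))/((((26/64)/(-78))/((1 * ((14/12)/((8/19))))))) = -5320/13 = -409.23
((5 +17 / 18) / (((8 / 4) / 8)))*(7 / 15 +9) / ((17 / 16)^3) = 124469248 / 663255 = 187.66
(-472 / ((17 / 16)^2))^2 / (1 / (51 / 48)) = 912523264 / 4913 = 185736.47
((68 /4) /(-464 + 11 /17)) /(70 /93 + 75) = -26877 /55493465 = -0.00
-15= -15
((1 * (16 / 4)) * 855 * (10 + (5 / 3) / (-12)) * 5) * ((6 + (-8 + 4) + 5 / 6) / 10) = 573325 / 12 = 47777.08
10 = 10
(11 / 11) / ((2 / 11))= 11 / 2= 5.50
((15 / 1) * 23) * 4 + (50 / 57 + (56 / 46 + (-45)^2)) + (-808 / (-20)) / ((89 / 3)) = 1988476411 / 583395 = 3408.46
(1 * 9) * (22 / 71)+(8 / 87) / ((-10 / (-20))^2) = 3.16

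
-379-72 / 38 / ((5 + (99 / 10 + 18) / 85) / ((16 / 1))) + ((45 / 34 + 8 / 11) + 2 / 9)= -382.42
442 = 442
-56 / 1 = -56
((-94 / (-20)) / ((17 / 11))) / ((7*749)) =0.00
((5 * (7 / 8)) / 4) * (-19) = -665 / 32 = -20.78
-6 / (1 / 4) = -24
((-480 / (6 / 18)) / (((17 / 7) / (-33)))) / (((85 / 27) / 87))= 156274272 / 289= 540741.43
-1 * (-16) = 16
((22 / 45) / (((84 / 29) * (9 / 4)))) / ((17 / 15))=638 / 9639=0.07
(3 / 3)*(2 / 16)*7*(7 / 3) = 49 / 24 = 2.04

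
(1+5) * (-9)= -54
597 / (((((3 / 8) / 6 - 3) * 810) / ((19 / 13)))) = -30248 / 82485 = -0.37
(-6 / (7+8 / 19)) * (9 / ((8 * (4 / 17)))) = -2907 / 752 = -3.87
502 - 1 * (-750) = 1252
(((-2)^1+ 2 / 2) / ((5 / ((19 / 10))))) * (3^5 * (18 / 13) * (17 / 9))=-78489 / 325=-241.50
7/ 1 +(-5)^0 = 8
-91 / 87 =-1.05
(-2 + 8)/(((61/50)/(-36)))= -10800/61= -177.05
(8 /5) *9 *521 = 37512 /5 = 7502.40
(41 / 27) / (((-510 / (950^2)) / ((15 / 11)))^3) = -3767345939453125000 / 176558481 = -21337666240.19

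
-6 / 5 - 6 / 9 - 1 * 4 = -88 / 15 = -5.87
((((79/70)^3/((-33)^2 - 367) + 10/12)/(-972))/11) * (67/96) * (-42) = 3779982349/1650595968000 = 0.00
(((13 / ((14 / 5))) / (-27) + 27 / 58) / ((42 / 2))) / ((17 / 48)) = 25744 / 652239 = 0.04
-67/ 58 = -1.16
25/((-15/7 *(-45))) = 7/27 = 0.26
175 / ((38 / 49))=8575 / 38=225.66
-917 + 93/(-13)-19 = -12261/13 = -943.15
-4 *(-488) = 1952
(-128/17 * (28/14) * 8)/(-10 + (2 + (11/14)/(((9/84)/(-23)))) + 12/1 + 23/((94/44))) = 72192/92225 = 0.78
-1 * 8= -8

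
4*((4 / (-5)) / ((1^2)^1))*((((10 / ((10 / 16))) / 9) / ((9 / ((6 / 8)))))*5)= -64 / 27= -2.37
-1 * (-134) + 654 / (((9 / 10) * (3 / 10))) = 23006 / 9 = 2556.22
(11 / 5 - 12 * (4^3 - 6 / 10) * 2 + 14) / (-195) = 193 / 25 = 7.72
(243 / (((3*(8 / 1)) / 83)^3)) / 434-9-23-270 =-61960733 / 222208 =-278.84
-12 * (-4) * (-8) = -384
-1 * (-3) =3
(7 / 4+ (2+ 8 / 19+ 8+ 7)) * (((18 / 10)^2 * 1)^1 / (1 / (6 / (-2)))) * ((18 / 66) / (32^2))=-1062153 / 21401600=-0.05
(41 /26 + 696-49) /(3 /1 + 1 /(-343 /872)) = 5784009 /4082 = 1416.95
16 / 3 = 5.33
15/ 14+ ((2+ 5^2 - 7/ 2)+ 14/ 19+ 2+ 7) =4563/ 133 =34.31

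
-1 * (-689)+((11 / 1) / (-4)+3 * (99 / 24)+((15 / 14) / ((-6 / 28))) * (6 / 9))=16687 / 24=695.29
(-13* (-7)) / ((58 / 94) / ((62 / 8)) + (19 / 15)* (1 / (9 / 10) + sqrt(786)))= 2.46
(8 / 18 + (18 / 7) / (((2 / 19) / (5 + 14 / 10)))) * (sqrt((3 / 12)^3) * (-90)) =-12347 / 7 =-1763.86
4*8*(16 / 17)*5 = 2560 / 17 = 150.59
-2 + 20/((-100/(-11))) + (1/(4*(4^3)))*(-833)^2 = 3469701/1280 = 2710.70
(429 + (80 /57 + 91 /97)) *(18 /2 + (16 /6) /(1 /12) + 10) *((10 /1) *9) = 3648878640 /1843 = 1979858.19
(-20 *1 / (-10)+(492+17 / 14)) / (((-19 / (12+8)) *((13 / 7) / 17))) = -1178610 / 247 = -4771.70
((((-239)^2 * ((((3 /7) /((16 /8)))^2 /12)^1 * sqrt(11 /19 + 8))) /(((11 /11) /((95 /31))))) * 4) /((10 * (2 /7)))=171363 * sqrt(3097) /3472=2746.68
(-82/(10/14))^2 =329476/25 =13179.04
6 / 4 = 1.50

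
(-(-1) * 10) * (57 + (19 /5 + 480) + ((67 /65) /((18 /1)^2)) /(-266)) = 3029539901 /560196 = 5408.00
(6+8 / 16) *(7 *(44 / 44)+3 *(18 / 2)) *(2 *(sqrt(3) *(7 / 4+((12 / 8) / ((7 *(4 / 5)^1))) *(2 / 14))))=154921 *sqrt(3) / 196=1369.04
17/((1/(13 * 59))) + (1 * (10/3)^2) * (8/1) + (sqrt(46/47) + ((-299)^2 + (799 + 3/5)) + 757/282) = sqrt(2162)/47 + 437090863/4230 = 103332.16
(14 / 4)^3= 343 / 8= 42.88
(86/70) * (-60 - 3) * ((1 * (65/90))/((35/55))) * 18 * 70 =-110682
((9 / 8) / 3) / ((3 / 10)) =5 / 4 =1.25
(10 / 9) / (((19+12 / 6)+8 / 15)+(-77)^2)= 25 / 133887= 0.00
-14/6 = -7/3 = -2.33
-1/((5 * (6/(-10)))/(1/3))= 1/9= 0.11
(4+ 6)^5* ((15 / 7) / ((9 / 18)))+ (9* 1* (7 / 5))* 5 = 3000441 / 7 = 428634.43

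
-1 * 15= -15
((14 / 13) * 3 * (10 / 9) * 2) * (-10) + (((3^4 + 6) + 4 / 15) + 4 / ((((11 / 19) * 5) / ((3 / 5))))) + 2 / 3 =60659 / 3575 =16.97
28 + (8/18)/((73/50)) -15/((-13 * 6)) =486781/17082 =28.50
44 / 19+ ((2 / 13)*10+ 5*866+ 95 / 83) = 88871811 / 20501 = 4335.00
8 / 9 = 0.89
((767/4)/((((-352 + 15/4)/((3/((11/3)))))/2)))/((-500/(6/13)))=1593/1915375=0.00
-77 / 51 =-1.51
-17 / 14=-1.21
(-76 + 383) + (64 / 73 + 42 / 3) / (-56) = 626965 / 2044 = 306.73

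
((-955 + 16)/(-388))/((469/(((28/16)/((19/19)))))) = 939/103984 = 0.01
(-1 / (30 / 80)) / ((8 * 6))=-1 / 18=-0.06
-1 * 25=-25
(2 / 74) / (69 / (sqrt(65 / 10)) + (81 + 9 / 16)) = 30160 / 80995849 - 5888 * sqrt(26) / 242987547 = 0.00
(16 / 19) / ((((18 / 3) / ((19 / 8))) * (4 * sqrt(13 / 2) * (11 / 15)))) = 0.04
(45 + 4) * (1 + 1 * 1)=98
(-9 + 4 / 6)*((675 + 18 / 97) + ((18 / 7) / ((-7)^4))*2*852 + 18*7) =-10909426575 / 1630279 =-6691.75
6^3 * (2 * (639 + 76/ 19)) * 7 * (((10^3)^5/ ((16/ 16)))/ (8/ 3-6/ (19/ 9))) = -11083262400000000000000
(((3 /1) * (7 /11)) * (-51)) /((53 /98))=-104958 /583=-180.03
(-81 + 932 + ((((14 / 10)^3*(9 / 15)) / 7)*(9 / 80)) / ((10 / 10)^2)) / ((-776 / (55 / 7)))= -468064553 / 54320000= -8.62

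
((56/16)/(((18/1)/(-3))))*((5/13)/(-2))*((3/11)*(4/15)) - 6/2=-2567/858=-2.99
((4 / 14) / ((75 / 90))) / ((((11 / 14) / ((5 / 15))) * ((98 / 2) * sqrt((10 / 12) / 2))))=16 * sqrt(15) / 13475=0.00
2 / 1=2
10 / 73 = 0.14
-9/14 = -0.64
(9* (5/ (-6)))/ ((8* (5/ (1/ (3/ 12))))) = -3/ 4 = -0.75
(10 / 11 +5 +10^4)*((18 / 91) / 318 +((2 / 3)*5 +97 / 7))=3911049710 / 22737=172012.57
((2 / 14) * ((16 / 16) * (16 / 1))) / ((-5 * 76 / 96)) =-0.58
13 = 13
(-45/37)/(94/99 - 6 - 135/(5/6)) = 4455/611906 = 0.01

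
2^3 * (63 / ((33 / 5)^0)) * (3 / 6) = 252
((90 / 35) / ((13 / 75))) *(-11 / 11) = -1350 / 91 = -14.84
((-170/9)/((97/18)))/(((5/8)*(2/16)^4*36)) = -557056/873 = -638.09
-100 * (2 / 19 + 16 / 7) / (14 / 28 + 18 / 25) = -195.98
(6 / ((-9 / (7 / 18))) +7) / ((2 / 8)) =728 / 27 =26.96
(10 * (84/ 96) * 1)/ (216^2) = 35/ 186624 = 0.00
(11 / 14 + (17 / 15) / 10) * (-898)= -423856 / 525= -807.34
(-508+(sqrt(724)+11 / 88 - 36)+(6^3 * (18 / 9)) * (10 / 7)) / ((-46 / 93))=-381579 / 2576 - 93 * sqrt(181) / 23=-202.53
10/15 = 2/3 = 0.67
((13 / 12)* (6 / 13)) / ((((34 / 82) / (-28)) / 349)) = -200326 / 17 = -11783.88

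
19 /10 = 1.90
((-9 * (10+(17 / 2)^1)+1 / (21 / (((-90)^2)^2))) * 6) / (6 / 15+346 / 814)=267018469245 / 11753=22719175.47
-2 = -2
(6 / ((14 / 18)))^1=54 / 7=7.71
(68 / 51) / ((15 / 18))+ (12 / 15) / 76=153 / 95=1.61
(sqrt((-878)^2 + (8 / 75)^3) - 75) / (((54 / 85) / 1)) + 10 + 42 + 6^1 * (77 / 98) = -7729 / 126 + 17 * sqrt(243912516009) / 6075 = 1320.70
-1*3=-3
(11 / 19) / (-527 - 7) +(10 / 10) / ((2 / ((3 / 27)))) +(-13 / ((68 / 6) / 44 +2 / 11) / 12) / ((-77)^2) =25718351 / 475776378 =0.05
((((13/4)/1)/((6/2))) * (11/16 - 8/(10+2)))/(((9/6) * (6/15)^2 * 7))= 0.01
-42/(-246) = 7/41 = 0.17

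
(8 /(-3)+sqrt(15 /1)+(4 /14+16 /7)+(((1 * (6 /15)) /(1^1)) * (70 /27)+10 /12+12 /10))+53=sqrt(15)+105793 /1890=59.85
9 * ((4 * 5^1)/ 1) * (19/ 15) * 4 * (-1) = -912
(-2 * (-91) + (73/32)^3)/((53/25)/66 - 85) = -2.28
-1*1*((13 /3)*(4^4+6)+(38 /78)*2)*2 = -29544 /13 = -2272.62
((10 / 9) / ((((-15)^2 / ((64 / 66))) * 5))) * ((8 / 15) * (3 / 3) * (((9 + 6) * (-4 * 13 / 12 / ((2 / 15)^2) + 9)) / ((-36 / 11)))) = 0.55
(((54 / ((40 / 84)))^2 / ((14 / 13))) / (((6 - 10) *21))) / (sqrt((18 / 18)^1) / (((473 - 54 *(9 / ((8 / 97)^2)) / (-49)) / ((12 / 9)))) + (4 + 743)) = -258271553943 / 1357173712600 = -0.19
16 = 16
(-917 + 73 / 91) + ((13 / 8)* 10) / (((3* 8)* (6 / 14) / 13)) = -23473447 / 26208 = -895.66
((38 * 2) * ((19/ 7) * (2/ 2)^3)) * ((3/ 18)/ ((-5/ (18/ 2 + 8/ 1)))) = -12274/ 105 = -116.90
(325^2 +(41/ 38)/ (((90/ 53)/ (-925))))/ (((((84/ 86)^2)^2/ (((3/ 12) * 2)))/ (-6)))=-245625450151495/ 709466688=-346211.39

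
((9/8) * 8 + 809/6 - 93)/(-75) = -61/90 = -0.68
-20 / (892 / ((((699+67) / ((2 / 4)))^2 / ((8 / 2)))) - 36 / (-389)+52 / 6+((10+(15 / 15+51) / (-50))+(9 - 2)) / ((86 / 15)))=-1472200141800 / 849787252981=-1.73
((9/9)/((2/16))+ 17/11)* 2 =210/11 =19.09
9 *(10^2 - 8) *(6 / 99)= 552 / 11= 50.18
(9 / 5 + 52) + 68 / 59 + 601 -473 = 53971 / 295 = 182.95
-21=-21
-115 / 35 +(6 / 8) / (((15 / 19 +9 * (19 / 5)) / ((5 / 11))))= -1117971 / 341264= -3.28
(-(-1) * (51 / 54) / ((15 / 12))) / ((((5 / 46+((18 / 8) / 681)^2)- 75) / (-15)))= 644730848 / 4260417099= 0.15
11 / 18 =0.61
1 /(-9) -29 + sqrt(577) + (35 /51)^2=-8277 /289 + sqrt(577)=-4.62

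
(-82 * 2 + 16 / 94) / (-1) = 7700 / 47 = 163.83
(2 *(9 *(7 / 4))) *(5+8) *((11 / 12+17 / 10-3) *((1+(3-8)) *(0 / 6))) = 0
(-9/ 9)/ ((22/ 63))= -63/ 22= -2.86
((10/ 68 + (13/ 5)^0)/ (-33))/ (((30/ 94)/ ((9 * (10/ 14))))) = -1833/ 2618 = -0.70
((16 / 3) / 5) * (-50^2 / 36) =-2000 / 27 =-74.07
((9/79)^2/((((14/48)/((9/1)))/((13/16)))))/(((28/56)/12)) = 341172/43687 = 7.81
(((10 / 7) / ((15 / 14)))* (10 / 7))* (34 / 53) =1360 / 1113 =1.22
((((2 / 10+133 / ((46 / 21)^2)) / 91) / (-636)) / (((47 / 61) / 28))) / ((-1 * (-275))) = -18018241 / 282655015500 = -0.00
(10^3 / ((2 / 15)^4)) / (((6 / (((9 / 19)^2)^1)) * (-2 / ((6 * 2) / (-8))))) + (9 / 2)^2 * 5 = 513162945 / 5776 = 88844.00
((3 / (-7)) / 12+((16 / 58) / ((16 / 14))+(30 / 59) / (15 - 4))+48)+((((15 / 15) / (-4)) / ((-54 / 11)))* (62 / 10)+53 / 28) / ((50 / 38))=177610957753 / 3557169000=49.93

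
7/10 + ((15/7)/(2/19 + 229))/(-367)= 26092383/37276190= 0.70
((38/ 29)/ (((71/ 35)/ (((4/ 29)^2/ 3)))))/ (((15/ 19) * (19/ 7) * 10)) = 14896/ 77922855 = 0.00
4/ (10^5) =1/ 25000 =0.00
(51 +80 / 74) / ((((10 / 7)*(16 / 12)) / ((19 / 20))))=768873 / 29600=25.98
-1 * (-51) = 51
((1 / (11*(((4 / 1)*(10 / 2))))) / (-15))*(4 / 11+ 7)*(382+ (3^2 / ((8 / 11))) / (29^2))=-13879053 / 16281760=-0.85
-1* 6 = -6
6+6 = 12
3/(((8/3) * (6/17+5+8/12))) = 0.19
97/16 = 6.06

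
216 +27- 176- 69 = -2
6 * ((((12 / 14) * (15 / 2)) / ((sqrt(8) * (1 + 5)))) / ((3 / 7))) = 15 * sqrt(2) / 4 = 5.30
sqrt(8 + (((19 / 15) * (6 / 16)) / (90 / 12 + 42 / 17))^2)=sqrt(367851529) / 6780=2.83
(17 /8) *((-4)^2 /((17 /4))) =8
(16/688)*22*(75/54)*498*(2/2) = 45650/129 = 353.88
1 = 1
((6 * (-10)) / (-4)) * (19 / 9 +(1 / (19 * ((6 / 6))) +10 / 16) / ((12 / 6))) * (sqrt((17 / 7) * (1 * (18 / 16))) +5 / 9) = 167575 / 8208 +33515 * sqrt(238) / 8512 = 81.16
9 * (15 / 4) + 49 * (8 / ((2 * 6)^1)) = 797 / 12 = 66.42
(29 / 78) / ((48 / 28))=203 / 936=0.22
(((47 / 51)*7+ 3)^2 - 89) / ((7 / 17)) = 835 / 1071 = 0.78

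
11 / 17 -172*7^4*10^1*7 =-491436669 / 17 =-28908039.35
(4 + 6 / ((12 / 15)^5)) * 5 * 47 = 2684405 / 512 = 5242.98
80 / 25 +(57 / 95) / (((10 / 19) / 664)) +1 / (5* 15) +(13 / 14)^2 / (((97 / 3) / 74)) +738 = 1069529603 / 712950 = 1500.15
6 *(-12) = -72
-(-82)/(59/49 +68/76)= 39.07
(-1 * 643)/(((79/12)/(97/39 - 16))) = 1355444/1027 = 1319.81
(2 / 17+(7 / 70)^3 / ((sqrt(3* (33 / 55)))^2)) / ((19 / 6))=3617 / 96900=0.04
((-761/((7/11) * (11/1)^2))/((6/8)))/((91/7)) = -3044/3003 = -1.01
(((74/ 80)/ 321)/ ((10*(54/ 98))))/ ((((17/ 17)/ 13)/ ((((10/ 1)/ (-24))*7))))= -164983/ 8320320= -0.02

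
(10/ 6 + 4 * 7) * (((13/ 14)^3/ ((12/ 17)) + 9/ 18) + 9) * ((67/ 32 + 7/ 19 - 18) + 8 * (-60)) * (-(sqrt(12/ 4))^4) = 1407004.40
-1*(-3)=3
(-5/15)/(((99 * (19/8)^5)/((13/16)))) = -26624/735401403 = -0.00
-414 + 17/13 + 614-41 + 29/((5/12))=14944/65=229.91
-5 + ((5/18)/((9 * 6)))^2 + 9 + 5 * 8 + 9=50073577/944784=53.00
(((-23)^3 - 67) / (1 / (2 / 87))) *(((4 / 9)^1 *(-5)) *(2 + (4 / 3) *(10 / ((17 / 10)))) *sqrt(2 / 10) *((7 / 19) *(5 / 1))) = 573203680 *sqrt(5) / 252909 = 5067.92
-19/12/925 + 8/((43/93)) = 8257583/477300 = 17.30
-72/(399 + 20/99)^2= -705672/1561909441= -0.00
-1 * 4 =-4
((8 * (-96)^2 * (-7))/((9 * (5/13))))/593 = -745472/2965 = -251.42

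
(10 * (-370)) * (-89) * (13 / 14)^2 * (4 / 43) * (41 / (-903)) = -2281719700 / 1902621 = -1199.25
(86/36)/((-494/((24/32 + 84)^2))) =-549067/15808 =-34.73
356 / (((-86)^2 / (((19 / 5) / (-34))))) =-1691 / 314330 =-0.01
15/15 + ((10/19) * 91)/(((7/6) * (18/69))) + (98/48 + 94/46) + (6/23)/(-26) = 22148201/136344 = 162.44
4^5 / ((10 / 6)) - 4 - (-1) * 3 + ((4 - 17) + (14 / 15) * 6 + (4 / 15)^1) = 606.27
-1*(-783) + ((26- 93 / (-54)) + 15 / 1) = 14863 / 18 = 825.72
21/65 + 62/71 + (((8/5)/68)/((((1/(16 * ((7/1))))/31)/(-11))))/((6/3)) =-35157359/78455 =-448.12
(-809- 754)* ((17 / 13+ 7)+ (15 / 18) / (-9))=-3004607 / 234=-12840.20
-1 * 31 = -31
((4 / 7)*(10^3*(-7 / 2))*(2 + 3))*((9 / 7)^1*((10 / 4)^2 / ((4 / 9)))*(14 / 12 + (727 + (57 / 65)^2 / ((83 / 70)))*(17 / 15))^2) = -123308665691.07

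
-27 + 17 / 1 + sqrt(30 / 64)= -10 + sqrt(30) / 8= -9.32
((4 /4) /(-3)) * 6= -2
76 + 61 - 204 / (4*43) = 5840 / 43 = 135.81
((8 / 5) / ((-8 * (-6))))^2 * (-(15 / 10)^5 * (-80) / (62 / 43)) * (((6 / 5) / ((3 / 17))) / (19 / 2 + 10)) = 0.16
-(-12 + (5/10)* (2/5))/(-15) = -0.79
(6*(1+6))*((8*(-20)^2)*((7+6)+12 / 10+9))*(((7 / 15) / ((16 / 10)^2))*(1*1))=568400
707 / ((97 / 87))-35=58114 / 97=599.11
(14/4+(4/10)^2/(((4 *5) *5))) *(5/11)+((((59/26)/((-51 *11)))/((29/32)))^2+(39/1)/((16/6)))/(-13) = 271349439023051/581502753117000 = 0.47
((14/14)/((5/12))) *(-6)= -72/5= -14.40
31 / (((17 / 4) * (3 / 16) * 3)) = 1984 / 153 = 12.97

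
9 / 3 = 3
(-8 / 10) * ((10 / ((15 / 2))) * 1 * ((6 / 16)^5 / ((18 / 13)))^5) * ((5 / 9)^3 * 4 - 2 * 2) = 367844059323 / 23611832414348226068480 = 0.00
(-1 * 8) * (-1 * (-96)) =-768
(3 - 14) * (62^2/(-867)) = 42284/867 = 48.77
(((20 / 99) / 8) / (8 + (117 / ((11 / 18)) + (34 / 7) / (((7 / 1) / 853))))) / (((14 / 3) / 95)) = 3325 / 5118336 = 0.00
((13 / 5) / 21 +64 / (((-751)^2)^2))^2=17100397355957823974757289 / 1115573255838392475272411025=0.02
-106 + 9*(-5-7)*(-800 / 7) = 85658 / 7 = 12236.86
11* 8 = 88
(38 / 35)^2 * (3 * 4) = 17328 / 1225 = 14.15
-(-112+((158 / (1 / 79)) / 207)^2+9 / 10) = -1510398001 / 428490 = -3524.93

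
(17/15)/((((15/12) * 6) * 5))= 34/1125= 0.03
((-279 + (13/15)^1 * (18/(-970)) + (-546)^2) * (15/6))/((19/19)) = 361127343/485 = 744592.46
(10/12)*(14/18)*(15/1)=175/18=9.72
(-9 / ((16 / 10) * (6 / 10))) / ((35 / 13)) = -195 / 56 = -3.48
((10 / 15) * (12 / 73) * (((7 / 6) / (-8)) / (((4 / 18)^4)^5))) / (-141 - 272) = 448667026.38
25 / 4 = 6.25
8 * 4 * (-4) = -128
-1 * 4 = -4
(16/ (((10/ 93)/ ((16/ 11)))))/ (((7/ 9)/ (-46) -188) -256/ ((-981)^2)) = -526973485824/ 457779201385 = -1.15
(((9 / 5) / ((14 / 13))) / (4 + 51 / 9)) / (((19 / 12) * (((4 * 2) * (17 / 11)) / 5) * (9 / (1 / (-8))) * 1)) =-1287 / 2098208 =-0.00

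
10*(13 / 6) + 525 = 1640 / 3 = 546.67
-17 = -17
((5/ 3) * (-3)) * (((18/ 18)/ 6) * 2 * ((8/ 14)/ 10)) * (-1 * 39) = 26/ 7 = 3.71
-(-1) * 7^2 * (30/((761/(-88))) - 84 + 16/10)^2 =361301.78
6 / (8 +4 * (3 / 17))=51 / 74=0.69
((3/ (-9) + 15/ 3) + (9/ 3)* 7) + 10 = 107/ 3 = 35.67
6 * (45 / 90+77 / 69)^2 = 49729 / 3174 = 15.67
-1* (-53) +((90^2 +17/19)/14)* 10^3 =76965549/133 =578688.34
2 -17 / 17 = 1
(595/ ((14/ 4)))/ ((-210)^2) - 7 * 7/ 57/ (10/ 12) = -86113/ 83790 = -1.03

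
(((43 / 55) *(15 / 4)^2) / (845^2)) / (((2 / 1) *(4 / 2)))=387 / 100534720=0.00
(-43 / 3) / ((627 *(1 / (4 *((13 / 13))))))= -0.09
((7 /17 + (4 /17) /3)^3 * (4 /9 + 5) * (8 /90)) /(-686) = -6250 /75213117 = -0.00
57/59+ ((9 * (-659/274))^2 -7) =2048701843/4429484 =462.51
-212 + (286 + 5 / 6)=74.83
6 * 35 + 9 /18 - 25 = 371 /2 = 185.50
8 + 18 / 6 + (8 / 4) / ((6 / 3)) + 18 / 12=27 / 2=13.50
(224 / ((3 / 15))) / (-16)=-70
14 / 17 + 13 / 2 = 7.32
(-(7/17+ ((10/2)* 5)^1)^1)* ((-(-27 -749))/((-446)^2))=-83808/845393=-0.10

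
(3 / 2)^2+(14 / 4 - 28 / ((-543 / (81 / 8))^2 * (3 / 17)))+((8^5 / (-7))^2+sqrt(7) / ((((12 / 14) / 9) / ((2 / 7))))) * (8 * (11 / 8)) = 33 * sqrt(7)+6191126783976919 / 25684624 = 241044175.94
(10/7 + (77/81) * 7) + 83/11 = 97474/6237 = 15.63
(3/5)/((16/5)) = 3/16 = 0.19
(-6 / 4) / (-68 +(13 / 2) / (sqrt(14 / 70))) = 39 * sqrt(5) / 17651 +408 / 17651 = 0.03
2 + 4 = 6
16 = 16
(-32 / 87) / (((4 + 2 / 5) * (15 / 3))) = -16 / 957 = -0.02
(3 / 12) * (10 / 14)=5 / 28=0.18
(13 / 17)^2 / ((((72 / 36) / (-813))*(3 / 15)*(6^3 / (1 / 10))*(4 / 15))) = -228995 / 110976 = -2.06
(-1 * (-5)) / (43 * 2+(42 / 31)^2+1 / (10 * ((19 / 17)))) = 912950 / 16054237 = 0.06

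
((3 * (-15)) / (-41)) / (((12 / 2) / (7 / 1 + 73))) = 14.63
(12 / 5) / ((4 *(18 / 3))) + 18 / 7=187 / 70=2.67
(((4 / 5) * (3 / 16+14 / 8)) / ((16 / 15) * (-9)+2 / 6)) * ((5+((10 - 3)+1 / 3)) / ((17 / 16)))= -4588 / 2363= -1.94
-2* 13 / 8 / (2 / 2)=-13 / 4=-3.25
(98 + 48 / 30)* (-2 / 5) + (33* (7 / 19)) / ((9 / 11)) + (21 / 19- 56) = -113822 / 1425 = -79.88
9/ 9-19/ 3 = -16/ 3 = -5.33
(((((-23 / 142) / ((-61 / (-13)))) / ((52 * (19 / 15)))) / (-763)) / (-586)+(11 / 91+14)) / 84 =7718998797085 / 45917530591296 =0.17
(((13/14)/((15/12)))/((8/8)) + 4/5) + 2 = 124/35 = 3.54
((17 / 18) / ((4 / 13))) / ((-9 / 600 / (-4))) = 22100 / 27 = 818.52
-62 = -62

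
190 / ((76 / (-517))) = -2585 / 2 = -1292.50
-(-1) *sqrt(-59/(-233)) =sqrt(13747)/233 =0.50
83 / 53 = 1.57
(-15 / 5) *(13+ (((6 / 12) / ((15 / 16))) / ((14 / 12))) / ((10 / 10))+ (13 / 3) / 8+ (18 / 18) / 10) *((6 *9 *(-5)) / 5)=319761 / 140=2284.01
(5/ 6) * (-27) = -45/ 2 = -22.50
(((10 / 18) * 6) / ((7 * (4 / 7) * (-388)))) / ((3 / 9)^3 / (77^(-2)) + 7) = -45 / 4747568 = -0.00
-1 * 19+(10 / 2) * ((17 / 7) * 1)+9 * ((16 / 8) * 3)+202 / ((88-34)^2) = 481847 / 10206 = 47.21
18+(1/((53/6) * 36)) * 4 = 2864/159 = 18.01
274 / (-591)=-0.46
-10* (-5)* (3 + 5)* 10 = 4000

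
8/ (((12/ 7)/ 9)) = 42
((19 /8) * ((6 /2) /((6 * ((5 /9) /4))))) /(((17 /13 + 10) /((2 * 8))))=2964 /245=12.10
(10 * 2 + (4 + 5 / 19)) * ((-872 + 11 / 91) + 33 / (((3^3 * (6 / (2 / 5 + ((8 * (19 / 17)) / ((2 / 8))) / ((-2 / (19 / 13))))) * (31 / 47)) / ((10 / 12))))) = -3146378980795 / 147611646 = -21315.25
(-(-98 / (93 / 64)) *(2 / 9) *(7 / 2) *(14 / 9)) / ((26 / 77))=23664256 / 97929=241.65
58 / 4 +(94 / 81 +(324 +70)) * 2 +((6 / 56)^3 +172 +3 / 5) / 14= 101708851511 / 124467840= 817.15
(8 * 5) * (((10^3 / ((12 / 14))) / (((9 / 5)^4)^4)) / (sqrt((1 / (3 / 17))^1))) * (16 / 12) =85449218750000000 * sqrt(51) / 283512088894331673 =2.15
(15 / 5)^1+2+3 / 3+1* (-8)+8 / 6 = -0.67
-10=-10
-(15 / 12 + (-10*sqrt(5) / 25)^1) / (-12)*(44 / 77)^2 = 5 / 147 -8*sqrt(5) / 735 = 0.01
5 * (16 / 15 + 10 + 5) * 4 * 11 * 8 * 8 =678656 / 3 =226218.67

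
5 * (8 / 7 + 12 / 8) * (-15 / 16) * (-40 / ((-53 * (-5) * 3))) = 925 / 1484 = 0.62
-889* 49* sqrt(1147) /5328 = -43561* sqrt(1147) /5328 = -276.90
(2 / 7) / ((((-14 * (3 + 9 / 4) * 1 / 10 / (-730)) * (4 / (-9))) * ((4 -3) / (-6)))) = 131400 / 343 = 383.09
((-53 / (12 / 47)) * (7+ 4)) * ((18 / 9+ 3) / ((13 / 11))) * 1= -9660.61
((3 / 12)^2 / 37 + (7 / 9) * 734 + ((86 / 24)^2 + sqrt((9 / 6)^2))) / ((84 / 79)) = 41055115 / 74592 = 550.40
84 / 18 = 4.67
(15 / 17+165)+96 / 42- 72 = 11444 / 119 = 96.17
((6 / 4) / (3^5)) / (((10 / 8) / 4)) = 8 / 405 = 0.02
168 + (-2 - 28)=138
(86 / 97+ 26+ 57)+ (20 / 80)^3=520865 / 6208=83.90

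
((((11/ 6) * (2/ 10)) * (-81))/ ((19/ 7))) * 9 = -18711/ 190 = -98.48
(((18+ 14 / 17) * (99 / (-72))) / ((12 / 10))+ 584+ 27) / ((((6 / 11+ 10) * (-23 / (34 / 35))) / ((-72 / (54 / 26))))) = 747604 / 9135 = 81.84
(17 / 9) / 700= 17 / 6300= 0.00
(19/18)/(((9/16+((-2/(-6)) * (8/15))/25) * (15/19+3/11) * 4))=496375/1138083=0.44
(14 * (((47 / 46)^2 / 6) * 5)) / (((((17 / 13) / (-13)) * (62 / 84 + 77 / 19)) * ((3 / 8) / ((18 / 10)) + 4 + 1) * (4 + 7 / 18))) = -75073359816 / 67900972025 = -1.11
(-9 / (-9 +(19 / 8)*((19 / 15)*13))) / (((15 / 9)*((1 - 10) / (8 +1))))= 648 / 3613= 0.18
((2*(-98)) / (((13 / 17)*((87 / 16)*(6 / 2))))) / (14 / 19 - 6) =253232 / 84825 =2.99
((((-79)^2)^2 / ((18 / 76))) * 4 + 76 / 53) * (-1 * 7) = -4604765141.59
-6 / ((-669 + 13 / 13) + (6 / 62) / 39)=2418 / 269203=0.01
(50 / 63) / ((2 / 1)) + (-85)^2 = 7225.40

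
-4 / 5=-0.80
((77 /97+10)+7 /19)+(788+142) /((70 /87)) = 15055717 /12901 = 1167.02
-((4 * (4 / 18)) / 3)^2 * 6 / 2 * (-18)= 128 / 27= 4.74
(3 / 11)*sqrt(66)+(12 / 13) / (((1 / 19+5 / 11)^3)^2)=3*sqrt(66) / 11+250033943970723 / 4610187114832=56.45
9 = 9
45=45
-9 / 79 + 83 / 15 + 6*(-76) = -533938 / 1185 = -450.58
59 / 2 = 29.50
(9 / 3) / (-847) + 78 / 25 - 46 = -908059 / 21175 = -42.88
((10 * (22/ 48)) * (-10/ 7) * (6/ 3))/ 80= -55/ 336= -0.16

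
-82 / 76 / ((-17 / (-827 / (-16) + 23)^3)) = 69966084875 / 2646016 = 26442.05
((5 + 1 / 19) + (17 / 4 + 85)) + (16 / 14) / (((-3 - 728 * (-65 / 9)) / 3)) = 94.30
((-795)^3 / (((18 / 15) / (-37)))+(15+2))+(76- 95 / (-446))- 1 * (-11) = 3454830380427 / 223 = 15492512916.71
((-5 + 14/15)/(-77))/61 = 1/1155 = 0.00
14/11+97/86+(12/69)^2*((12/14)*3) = 2.48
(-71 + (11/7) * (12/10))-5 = -2594/35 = -74.11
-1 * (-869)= 869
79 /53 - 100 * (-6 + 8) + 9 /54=-63073 /318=-198.34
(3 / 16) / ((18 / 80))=5 / 6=0.83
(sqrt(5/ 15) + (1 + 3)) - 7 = -3 + sqrt(3)/ 3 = -2.42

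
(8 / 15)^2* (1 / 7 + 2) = 64 / 105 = 0.61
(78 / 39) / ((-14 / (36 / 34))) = -18 / 119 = -0.15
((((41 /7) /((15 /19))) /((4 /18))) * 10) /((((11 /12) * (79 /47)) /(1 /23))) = 1318068 /139909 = 9.42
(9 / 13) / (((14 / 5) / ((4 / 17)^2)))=360 / 26299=0.01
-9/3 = -3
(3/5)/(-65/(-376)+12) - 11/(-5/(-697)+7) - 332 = -333.52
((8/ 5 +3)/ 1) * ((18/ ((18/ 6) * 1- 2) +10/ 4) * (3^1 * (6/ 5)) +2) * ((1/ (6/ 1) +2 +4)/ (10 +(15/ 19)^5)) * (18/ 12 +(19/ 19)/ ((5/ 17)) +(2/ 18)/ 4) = 1028.04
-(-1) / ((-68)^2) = 1 / 4624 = 0.00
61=61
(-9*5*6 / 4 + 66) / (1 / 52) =-78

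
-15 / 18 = -5 / 6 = -0.83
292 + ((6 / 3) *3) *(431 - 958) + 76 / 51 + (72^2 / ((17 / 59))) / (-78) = -2054750 / 663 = -3099.17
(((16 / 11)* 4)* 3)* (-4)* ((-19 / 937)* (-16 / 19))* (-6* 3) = 221184 / 10307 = 21.46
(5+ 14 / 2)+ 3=15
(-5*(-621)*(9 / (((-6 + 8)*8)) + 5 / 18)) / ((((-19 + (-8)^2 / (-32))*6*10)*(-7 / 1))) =2783 / 9408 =0.30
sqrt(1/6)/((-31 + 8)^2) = sqrt(6)/3174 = 0.00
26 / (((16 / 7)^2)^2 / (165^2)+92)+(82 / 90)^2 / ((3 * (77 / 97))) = 887803186732601 / 1406564397072450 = 0.63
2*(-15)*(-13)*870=339300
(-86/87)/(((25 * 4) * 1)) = -43/4350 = -0.01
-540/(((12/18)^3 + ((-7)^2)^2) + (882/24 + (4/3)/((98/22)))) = -571536/2580745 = -0.22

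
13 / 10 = 1.30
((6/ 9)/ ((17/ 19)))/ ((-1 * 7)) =-38/ 357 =-0.11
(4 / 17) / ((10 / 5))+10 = 172 / 17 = 10.12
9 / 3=3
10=10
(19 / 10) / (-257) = -19 / 2570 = -0.01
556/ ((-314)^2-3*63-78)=556/ 98329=0.01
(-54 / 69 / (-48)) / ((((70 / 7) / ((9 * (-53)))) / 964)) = -344871 / 460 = -749.72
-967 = -967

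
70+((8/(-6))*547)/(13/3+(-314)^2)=69.99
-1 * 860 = -860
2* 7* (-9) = -126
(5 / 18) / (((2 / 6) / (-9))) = -15 / 2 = -7.50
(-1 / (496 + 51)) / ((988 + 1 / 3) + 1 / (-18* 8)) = -144 / 77848493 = -0.00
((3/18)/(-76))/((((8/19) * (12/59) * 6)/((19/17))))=-1121/235008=-0.00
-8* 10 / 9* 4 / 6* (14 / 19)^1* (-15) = 11200 / 171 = 65.50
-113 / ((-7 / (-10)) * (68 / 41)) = -23165 / 238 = -97.33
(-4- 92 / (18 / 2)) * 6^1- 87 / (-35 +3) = -7931 / 96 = -82.61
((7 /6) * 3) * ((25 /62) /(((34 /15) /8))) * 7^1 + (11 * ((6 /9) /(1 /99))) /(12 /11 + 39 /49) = 74969951 /178653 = 419.64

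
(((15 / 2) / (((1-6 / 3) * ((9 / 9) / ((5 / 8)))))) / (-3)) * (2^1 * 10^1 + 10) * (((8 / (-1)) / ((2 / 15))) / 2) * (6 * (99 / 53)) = -1670625 / 106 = -15760.61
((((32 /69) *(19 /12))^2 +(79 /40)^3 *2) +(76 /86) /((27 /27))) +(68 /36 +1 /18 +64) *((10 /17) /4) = 26589744085141 /1002323808000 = 26.53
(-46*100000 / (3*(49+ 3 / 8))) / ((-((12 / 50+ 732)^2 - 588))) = 575000000 / 9916735779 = 0.06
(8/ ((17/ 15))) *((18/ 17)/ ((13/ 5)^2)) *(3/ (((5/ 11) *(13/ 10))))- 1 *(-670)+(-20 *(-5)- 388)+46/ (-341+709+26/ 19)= 863871862375/ 2227979897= 387.74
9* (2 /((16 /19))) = 171 /8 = 21.38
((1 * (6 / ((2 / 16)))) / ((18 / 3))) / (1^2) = 8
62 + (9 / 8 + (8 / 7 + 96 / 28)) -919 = -47673 / 56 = -851.30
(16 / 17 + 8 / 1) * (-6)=-912 / 17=-53.65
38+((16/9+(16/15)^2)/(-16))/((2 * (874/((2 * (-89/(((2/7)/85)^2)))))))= 52869121/31464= 1680.31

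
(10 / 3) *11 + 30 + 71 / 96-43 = 781 / 32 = 24.41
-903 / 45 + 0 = -301 / 15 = -20.07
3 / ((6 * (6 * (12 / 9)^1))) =1 / 16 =0.06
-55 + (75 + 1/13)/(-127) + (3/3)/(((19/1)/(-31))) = -1795020/31369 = -57.22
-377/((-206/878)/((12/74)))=993018/3811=260.57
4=4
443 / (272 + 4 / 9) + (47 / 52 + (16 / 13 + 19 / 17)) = 1321751 / 270946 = 4.88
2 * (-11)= -22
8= 8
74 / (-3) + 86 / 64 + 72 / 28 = -13945 / 672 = -20.75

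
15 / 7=2.14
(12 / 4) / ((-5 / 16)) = -48 / 5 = -9.60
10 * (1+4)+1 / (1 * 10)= 501 / 10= 50.10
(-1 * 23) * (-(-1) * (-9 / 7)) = 207 / 7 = 29.57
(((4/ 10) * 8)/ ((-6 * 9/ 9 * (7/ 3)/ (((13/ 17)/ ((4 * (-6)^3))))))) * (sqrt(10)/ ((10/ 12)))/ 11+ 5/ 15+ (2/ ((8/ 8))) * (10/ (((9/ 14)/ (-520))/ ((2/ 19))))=-291143/ 171+ 13 * sqrt(10)/ 589050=-1702.59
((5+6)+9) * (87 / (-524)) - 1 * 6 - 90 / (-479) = -573069 / 62749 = -9.13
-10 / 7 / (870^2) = -1 / 529830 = -0.00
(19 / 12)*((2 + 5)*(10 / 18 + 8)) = 10241 / 108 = 94.82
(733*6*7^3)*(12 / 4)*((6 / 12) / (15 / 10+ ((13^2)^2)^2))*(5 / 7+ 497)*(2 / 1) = 4504853808 / 1631461445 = 2.76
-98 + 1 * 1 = -97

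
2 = 2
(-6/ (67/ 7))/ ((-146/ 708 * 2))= 7434/ 4891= 1.52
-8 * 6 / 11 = -48 / 11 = -4.36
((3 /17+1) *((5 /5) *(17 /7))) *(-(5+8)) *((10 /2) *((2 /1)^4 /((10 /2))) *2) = -8320 /7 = -1188.57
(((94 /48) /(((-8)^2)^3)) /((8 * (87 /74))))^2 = 3024121 /4793589222126649344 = 0.00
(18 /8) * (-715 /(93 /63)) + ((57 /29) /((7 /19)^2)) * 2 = -186923739 /176204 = -1060.84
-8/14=-4/7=-0.57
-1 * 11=-11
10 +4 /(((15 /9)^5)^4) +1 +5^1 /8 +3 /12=9060017582960207 /762939453125000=11.88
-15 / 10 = -3 / 2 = -1.50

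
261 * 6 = 1566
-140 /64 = -35 /16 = -2.19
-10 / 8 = -5 / 4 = -1.25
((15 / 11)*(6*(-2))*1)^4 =71700.02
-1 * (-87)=87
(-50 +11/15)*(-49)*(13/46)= 470743/690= 682.24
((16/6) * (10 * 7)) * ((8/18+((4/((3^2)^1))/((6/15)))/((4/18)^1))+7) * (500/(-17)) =-31360000/459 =-68322.44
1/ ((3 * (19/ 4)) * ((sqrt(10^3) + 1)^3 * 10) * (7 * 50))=-3001/ 49725524575125 + 2006 * sqrt(10)/ 9945104915025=0.00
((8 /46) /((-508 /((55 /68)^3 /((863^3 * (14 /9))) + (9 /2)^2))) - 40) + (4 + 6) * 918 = 75537843861184338834881 /8264540607832168576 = 9139.99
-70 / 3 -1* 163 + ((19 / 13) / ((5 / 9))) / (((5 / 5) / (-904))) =-500087 / 195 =-2564.55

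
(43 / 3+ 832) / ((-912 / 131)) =-332609 / 2736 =-121.57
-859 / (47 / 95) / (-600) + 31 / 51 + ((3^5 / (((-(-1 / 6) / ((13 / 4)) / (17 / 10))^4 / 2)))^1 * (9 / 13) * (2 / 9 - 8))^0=431617 / 95880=4.50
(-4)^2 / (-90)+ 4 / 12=7 / 45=0.16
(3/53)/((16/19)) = 57/848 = 0.07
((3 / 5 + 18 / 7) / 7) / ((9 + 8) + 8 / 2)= 37 / 1715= 0.02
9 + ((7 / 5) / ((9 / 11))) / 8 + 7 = 16.21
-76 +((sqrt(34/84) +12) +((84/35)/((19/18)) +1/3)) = -17497/285 +sqrt(714)/42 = -60.76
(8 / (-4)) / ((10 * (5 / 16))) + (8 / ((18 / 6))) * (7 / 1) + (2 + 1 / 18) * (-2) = 3131 / 225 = 13.92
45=45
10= 10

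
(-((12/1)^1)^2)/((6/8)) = -192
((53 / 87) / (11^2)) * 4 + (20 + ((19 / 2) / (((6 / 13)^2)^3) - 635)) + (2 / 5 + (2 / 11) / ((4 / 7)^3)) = 604471238311 / 1637159040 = 369.22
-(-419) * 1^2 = 419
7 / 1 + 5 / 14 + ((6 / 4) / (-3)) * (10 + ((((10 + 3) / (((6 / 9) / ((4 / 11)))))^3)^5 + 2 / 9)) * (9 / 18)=-758105406993652799874842198153 / 526333269346372026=-1440352436651.23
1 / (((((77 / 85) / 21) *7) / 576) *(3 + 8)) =173.41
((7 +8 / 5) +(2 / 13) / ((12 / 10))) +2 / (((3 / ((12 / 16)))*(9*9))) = 91973 / 10530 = 8.73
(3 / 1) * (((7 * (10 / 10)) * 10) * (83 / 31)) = 562.26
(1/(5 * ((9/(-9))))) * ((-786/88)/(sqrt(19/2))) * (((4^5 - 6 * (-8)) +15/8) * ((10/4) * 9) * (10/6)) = 4603995 * sqrt(38)/1216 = 23339.58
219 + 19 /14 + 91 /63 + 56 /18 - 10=27079 /126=214.91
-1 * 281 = -281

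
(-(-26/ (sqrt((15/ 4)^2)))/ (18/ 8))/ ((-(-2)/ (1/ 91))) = 0.02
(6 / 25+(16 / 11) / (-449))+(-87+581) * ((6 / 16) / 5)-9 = 13970831 / 493900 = 28.29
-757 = -757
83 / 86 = 0.97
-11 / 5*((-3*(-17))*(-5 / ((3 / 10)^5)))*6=37400000 / 27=1385185.19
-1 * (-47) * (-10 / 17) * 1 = -470 / 17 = -27.65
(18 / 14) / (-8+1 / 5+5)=-45 / 98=-0.46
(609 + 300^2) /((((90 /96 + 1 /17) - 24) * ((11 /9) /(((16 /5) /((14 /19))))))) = -33715246464 /2408945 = -13995.86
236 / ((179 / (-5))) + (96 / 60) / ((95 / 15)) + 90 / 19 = -27254 / 17005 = -1.60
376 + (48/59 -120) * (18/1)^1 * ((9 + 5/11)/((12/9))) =-9628904/649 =-14836.52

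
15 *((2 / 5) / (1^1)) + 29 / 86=545 / 86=6.34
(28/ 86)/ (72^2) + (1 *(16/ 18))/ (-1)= -99065/ 111456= -0.89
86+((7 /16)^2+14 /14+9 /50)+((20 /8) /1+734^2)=3448613577 /6400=538845.87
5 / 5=1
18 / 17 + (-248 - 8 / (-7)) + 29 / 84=-350507 / 1428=-245.45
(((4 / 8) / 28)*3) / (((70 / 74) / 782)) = 43401 / 980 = 44.29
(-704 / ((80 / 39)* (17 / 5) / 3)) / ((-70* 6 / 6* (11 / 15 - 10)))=-7722 / 16541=-0.47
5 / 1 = 5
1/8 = 0.12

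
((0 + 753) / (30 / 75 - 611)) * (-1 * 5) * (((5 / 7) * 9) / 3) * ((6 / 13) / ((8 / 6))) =2541375 / 555646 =4.57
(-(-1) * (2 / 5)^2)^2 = 16 / 625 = 0.03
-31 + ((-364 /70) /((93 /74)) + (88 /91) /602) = -447521089 /12736815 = -35.14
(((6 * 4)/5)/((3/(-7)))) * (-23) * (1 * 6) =7728/5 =1545.60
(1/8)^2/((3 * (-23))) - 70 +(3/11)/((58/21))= -98470495/1408704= -69.90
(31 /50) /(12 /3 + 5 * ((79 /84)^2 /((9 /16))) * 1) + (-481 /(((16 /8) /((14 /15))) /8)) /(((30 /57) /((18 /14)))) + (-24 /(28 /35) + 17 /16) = -83156443991 /18832400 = -4415.61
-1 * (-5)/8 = 5/8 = 0.62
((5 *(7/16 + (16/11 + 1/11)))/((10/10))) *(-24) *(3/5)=-3141/22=-142.77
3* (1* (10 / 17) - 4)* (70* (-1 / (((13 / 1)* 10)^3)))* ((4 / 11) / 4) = 609 / 20541950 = 0.00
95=95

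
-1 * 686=-686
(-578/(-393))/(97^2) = 578/3697737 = 0.00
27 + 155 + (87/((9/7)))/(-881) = 181.92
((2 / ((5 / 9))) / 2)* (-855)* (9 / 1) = -13851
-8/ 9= -0.89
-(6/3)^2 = -4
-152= -152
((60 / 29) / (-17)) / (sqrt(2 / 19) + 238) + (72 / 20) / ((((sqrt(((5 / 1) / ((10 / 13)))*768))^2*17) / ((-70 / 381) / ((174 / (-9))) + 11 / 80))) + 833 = 30*sqrt(38) / 265291681 + 9340183492541597663 / 11212712072473600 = 833.00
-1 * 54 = -54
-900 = -900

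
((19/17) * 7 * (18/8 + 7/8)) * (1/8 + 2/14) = 7125/1088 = 6.55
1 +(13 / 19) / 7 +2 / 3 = 704 / 399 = 1.76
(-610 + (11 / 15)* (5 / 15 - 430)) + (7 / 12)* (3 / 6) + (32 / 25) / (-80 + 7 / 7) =-131508469 / 142200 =-924.81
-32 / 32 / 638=-1 / 638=-0.00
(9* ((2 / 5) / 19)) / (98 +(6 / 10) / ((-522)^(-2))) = 9 / 7770449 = 0.00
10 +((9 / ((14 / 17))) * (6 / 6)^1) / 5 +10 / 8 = 1881 / 140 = 13.44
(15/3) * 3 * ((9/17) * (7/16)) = 945/272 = 3.47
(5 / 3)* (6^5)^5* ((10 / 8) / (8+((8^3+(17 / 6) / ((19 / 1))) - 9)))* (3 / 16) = 1266036263832807014400 / 58271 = 21726695334434058.35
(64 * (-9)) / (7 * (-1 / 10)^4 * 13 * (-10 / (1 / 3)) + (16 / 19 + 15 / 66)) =-40128000 / 55481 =-723.27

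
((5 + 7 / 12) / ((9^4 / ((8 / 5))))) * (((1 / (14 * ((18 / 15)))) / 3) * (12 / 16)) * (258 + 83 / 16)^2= 1188078907 / 846526464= 1.40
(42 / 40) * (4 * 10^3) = 4200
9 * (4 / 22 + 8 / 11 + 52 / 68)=2817 / 187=15.06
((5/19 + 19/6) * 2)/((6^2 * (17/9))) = 23/228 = 0.10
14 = 14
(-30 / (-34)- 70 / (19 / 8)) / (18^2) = -9235 / 104652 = -0.09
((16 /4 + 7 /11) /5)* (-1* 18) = -918 /55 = -16.69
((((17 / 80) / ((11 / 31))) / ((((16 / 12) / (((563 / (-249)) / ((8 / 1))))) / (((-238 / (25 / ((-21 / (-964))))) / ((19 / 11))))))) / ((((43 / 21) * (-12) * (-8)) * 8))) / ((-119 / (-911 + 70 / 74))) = 183575732823 / 2476731133952000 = 0.00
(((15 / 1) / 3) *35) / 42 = 4.17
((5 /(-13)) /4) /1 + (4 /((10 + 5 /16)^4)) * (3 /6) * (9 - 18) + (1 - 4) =-13266071369 /4282492500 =-3.10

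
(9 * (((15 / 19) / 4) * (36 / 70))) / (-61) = -243 / 16226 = -0.01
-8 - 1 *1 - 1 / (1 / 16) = -25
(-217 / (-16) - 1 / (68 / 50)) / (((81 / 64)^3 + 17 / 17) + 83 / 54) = 1543421952 / 549198107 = 2.81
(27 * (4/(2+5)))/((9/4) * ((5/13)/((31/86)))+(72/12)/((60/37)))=217620/86051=2.53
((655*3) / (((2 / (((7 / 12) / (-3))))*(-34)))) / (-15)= -917 / 2448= -0.37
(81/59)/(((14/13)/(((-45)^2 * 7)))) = 18070.55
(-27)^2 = 729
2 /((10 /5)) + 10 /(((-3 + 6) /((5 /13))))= 89 /39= 2.28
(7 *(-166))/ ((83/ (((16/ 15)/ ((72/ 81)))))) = -84/ 5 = -16.80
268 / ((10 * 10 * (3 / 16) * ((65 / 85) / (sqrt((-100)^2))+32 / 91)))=6633536 / 166749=39.78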